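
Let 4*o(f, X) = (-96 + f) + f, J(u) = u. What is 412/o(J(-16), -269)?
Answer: -103/8 ≈ -12.875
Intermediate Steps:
o(f, X) = -24 + f/2 (o(f, X) = ((-96 + f) + f)/4 = (-96 + 2*f)/4 = -24 + f/2)
412/o(J(-16), -269) = 412/(-24 + (½)*(-16)) = 412/(-24 - 8) = 412/(-32) = 412*(-1/32) = -103/8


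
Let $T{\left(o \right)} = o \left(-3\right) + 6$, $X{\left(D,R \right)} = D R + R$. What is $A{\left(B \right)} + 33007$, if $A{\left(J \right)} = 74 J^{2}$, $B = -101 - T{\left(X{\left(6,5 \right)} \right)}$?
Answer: $33303$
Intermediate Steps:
$X{\left(D,R \right)} = R + D R$
$T{\left(o \right)} = 6 - 3 o$ ($T{\left(o \right)} = - 3 o + 6 = 6 - 3 o$)
$B = -2$ ($B = -101 - \left(6 - 3 \cdot 5 \left(1 + 6\right)\right) = -101 - \left(6 - 3 \cdot 5 \cdot 7\right) = -101 - \left(6 - 105\right) = -101 - -99 = -101 + 99 = -2$)
$A{\left(B \right)} + 33007 = 74 \left(-2\right)^{2} + 33007 = 74 \cdot 4 + 33007 = 296 + 33007 = 33303$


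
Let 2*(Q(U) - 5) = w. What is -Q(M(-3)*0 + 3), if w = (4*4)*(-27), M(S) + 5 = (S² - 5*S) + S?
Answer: 211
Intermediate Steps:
M(S) = -5 + S² - 4*S (M(S) = -5 + ((S² - 5*S) + S) = -5 + (S² - 4*S) = -5 + S² - 4*S)
w = -432 (w = 16*(-27) = -432)
Q(U) = -211 (Q(U) = 5 + (½)*(-432) = 5 - 216 = -211)
-Q(M(-3)*0 + 3) = -1*(-211) = 211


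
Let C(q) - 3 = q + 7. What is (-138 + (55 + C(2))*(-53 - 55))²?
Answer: 54375876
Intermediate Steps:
C(q) = 10 + q (C(q) = 3 + (q + 7) = 3 + (7 + q) = 10 + q)
(-138 + (55 + C(2))*(-53 - 55))² = (-138 + (55 + (10 + 2))*(-53 - 55))² = (-138 + (55 + 12)*(-108))² = (-138 + 67*(-108))² = (-138 - 7236)² = (-7374)² = 54375876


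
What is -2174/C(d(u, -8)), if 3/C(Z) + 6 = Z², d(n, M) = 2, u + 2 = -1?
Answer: 4348/3 ≈ 1449.3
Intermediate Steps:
u = -3 (u = -2 - 1 = -3)
C(Z) = 3/(-6 + Z²)
-2174/C(d(u, -8)) = -2174/(3/(-6 + 2²)) = -2174/(3/(-6 + 4)) = -2174/(3/(-2)) = -2174/(3*(-½)) = -2174/(-3/2) = -2174*(-⅔) = 4348/3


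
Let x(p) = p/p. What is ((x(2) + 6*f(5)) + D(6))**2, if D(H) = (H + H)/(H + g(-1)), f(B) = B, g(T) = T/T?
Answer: 52441/49 ≈ 1070.2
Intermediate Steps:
g(T) = 1
x(p) = 1
D(H) = 2*H/(1 + H) (D(H) = (H + H)/(H + 1) = (2*H)/(1 + H) = 2*H/(1 + H))
((x(2) + 6*f(5)) + D(6))**2 = ((1 + 6*5) + 2*6/(1 + 6))**2 = ((1 + 30) + 2*6/7)**2 = (31 + 2*6*(1/7))**2 = (31 + 12/7)**2 = (229/7)**2 = 52441/49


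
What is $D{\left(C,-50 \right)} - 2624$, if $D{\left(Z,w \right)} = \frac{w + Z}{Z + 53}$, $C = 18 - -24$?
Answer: $- \frac{249288}{95} \approx -2624.1$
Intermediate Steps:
$C = 42$ ($C = 18 + 24 = 42$)
$D{\left(Z,w \right)} = \frac{Z + w}{53 + Z}$
$D{\left(C,-50 \right)} - 2624 = \frac{42 - 50}{53 + 42} - 2624 = \frac{1}{95} \left(-8\right) - 2624 = - \frac{8}{95} - 2624 = - \frac{249288}{95}$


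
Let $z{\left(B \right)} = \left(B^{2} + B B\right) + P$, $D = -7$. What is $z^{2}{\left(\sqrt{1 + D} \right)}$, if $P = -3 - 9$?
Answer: $576$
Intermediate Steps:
$P = -12$ ($P = -3 - 9 = -12$)
$z{\left(B \right)} = -12 + 2 B^{2}$ ($z{\left(B \right)} = \left(B^{2} + B B\right) - 12 = \left(B^{2} + B^{2}\right) - 12 = 2 B^{2} - 12 = -12 + 2 B^{2}$)
$z^{2}{\left(\sqrt{1 + D} \right)} = \left(-12 + 2 \left(\sqrt{1 - 7}\right)^{2}\right)^{2} = \left(-12 + 2 \left(\sqrt{-6}\right)^{2}\right)^{2} = \left(-12 + 2 \left(i \sqrt{6}\right)^{2}\right)^{2} = \left(-12 + 2 \left(-6\right)\right)^{2} = \left(-12 - 12\right)^{2} = \left(-24\right)^{2} = 576$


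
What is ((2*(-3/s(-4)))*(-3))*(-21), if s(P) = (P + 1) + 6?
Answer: -126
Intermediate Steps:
s(P) = 7 + P (s(P) = (1 + P) + 6 = 7 + P)
((2*(-3/s(-4)))*(-3))*(-21) = ((2*(-3/(7 - 4)))*(-3))*(-21) = ((2*(-3/3))*(-3))*(-21) = ((2*(-3*1/3))*(-3))*(-21) = ((2*(-1))*(-3))*(-21) = -2*(-3)*(-21) = 6*(-21) = -126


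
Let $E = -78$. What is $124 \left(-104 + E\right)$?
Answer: $-22568$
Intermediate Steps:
$124 \left(-104 + E\right) = 124 \left(-104 - 78\right) = 124 \left(-182\right) = -22568$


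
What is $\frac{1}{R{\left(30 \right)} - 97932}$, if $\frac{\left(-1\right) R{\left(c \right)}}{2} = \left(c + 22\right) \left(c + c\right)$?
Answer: $- \frac{1}{104172} \approx -9.5995 \cdot 10^{-6}$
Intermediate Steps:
$R{\left(c \right)} = - 4 c \left(22 + c\right)$ ($R{\left(c \right)} = - 2 \left(c + 22\right) \left(c + c\right) = - 2 \left(22 + c\right) 2 c = - 2 \cdot 2 c \left(22 + c\right) = - 4 c \left(22 + c\right)$)
$\frac{1}{R{\left(30 \right)} - 97932} = \frac{1}{\left(-4\right) 30 \left(22 + 30\right) - 97932} = \frac{1}{\left(-4\right) 30 \cdot 52 - 97932} = \frac{1}{-6240 - 97932} = \frac{1}{-104172} = - \frac{1}{104172}$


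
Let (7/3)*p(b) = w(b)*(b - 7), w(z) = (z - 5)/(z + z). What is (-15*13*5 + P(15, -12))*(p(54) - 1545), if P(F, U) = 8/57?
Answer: 3072354997/2052 ≈ 1.4972e+6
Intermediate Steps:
P(F, U) = 8/57 (P(F, U) = 8*(1/57) = 8/57)
w(z) = (-5 + z)/(2*z) (w(z) = (-5 + z)/((2*z)) = (-5 + z)*(1/(2*z)) = (-5 + z)/(2*z))
p(b) = 3*(-7 + b)*(-5 + b)/(14*b) (p(b) = 3*(((-5 + b)/(2*b))*(b - 7))/7 = 3*(((-5 + b)/(2*b))*(-7 + b))/7 = 3*((-7 + b)*(-5 + b)/(2*b))/7 = 3*(-7 + b)*(-5 + b)/(14*b))
(-15*13*5 + P(15, -12))*(p(54) - 1545) = (-15*13*5 + 8/57)*((3/14)*(-7 + 54)*(-5 + 54)/54 - 1545) = (-195*5 + 8/57)*((3/14)*(1/54)*47*49 - 1545) = (-975 + 8/57)*(329/36 - 1545) = -55567/57*(-55291/36) = 3072354997/2052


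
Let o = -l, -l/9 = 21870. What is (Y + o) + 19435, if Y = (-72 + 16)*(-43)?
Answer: 218673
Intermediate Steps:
l = -196830 (l = -9*21870 = -196830)
Y = 2408 (Y = -56*(-43) = 2408)
o = 196830 (o = -1*(-196830) = 196830)
(Y + o) + 19435 = (2408 + 196830) + 19435 = 199238 + 19435 = 218673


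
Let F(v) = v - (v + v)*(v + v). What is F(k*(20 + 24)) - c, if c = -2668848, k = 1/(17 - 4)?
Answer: 451028140/169 ≈ 2.6688e+6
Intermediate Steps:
k = 1/13 ≈ 0.076923
F(v) = v - 4*v**2 (F(v) = v - 2*v*2*v = v - 4*v**2)
F(k*(20 + 24)) - c = ((20 + 24)/13)*(1 - 4*(20 + 24)/13) - 1*(-2668848) = ((1/13)*44)*(1 - 4*44/13) + 2668848 = 44*(1 - 4*44/13)/13 + 2668848 = 44*(1 - 176/13)/13 + 2668848 = (44/13)*(-163/13) + 2668848 = -7172/169 + 2668848 = 451028140/169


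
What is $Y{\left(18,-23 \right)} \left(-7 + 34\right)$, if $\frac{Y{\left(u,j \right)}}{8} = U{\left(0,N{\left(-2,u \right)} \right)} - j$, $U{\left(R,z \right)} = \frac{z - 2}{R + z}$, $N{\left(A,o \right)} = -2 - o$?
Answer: $\frac{26028}{5} \approx 5205.6$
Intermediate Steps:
$U{\left(R,z \right)} = \frac{-2 + z}{R + z}$
$Y{\left(u,j \right)} = - 8 j + \frac{8 \left(-4 - u\right)}{-2 - u}$ ($Y{\left(u,j \right)} = 8 \left(\frac{-2 - \left(2 + u\right)}{0 - \left(2 + u\right)} - j\right) = 8 \left(\frac{-4 - u}{-2 - u} - j\right) = 8 \left(- j + \frac{-4 - u}{-2 - u}\right) = - 8 j + \frac{8 \left(-4 - u\right)}{-2 - u}$)
$Y{\left(18,-23 \right)} \left(-7 + 34\right) = \frac{8 \left(4 + 18 - - 23 \left(2 + 18\right)\right)}{2 + 18} \left(-7 + 34\right) = \frac{8 \left(4 + 18 - \left(-23\right) 20\right)}{20} \cdot 27 = 8 \cdot \frac{1}{20} \left(4 + 18 + 460\right) 27 = 8 \cdot \frac{1}{20} \cdot 482 \cdot 27 = \frac{964}{5} \cdot 27 = \frac{26028}{5}$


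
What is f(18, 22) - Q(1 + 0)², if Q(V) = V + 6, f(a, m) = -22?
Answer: -71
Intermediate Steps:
Q(V) = 6 + V
f(18, 22) - Q(1 + 0)² = -22 - (6 + (1 + 0))² = -22 - (6 + 1)² = -22 - 1*7² = -22 - 1*49 = -22 - 49 = -71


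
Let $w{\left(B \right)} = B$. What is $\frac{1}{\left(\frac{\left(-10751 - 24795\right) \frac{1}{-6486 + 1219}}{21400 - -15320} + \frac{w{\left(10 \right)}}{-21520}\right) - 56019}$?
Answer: $- \frac{6503217570}{364303746880537} \approx -1.7851 \cdot 10^{-5}$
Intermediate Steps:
$\frac{1}{\left(\frac{\left(-10751 - 24795\right) \frac{1}{-6486 + 1219}}{21400 - -15320} + \frac{w{\left(10 \right)}}{-21520}\right) - 56019} = \frac{1}{\left(\frac{\left(-10751 - 24795\right) \frac{1}{-6486 + 1219}}{21400 - -15320} + \frac{10}{-21520}\right) - 56019} = \frac{1}{\left(\frac{\left(-35546\right) \frac{1}{-5267}}{21400 + 15320} + 10 \left(- \frac{1}{21520}\right)\right) - 56019} = \frac{1}{\left(\frac{\left(-35546\right) \left(- \frac{1}{5267}\right)}{36720} - \frac{1}{2152}\right) - 56019} = \frac{1}{\left(\frac{35546}{5267} \cdot \frac{1}{36720} - \frac{1}{2152}\right) - 56019} = \frac{1}{\left(\frac{17773}{96702120} - \frac{1}{2152}\right) - 56019} = \frac{1}{- \frac{1826707}{6503217570} - 56019} = \frac{1}{- \frac{364303746880537}{6503217570}} = - \frac{6503217570}{364303746880537}$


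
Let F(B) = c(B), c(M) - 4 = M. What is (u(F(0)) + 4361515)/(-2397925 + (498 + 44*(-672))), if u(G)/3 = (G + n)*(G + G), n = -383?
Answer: -4352419/2426995 ≈ -1.7933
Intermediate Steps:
c(M) = 4 + M
F(B) = 4 + B
u(G) = 6*G*(-383 + G) (u(G) = 3*((G - 383)*(G + G)) = 3*((-383 + G)*(2*G)) = 3*(2*G*(-383 + G)) = 6*G*(-383 + G))
(u(F(0)) + 4361515)/(-2397925 + (498 + 44*(-672))) = (6*(4 + 0)*(-383 + (4 + 0)) + 4361515)/(-2397925 + (498 + 44*(-672))) = (6*4*(-383 + 4) + 4361515)/(-2397925 + (498 - 29568)) = (6*4*(-379) + 4361515)/(-2397925 - 29070) = (-9096 + 4361515)/(-2426995) = 4352419*(-1/2426995) = -4352419/2426995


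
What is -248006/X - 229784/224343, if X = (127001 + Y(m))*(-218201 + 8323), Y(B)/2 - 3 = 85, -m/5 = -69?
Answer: -3066629738809123/2994042912202629 ≈ -1.0242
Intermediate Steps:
m = 345 (m = -5*(-69) = 345)
Y(B) = 176 (Y(B) = 6 + 2*85 = 6 + 170 = 176)
X = -26691654406 (X = (127001 + 176)*(-218201 + 8323) = 127177*(-209878) = -26691654406)
-248006/X - 229784/224343 = -248006/(-26691654406) - 229784/224343 = -248006*(-1/26691654406) - 229784*1/224343 = 124003/13345827203 - 229784/224343 = -3066629738809123/2994042912202629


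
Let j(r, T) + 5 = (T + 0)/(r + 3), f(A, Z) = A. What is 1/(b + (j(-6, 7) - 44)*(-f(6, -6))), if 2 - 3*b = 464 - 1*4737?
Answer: 1/1733 ≈ 0.00057703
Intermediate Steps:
j(r, T) = -5 + T/(3 + r) (j(r, T) = -5 + (T + 0)/(r + 3) = -5 + T/(3 + r))
b = 1425 (b = ⅔ - (464 - 1*4737)/3 = ⅔ - (464 - 4737)/3 = ⅔ - ⅓*(-4273) = ⅔ + 4273/3 = 1425)
1/(b + (j(-6, 7) - 44)*(-f(6, -6))) = 1/(1425 + ((-15 + 7 - 5*(-6))/(3 - 6) - 44)*(-1*6)) = 1/(1425 + ((-15 + 7 + 30)/(-3) - 44)*(-6)) = 1/(1425 + (-⅓*22 - 44)*(-6)) = 1/(1425 + (-22/3 - 44)*(-6)) = 1/(1425 - 154/3*(-6)) = 1/(1425 + 308) = 1/1733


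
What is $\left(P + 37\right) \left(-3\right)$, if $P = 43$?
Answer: $-240$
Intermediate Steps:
$\left(P + 37\right) \left(-3\right) = \left(43 + 37\right) \left(-3\right) = 80 \left(-3\right) = -240$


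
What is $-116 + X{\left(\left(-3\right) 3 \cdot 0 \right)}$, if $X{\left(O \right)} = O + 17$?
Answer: $-99$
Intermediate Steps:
$X{\left(O \right)} = 17 + O$
$-116 + X{\left(\left(-3\right) 3 \cdot 0 \right)} = -116 + \left(17 + \left(-3\right) 3 \cdot 0\right) = -116 + \left(17 - 0\right) = -116 + \left(17 + 0\right) = -116 + 17 = -99$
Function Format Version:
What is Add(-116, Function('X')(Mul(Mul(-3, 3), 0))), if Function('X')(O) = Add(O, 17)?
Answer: -99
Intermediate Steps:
Function('X')(O) = Add(17, O)
Add(-116, Function('X')(Mul(Mul(-3, 3), 0))) = Add(-116, Add(17, Mul(Mul(-3, 3), 0))) = Add(-116, Add(17, Mul(-9, 0))) = Add(-116, Add(17, 0)) = Add(-116, 17) = -99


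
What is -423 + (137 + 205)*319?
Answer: 108675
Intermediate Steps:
-423 + (137 + 205)*319 = -423 + 342*319 = -423 + 109098 = 108675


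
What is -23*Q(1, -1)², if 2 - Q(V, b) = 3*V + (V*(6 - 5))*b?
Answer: 0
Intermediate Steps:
Q(V, b) = 2 - 3*V - V*b (Q(V, b) = 2 - (3*V + (V*(6 - 5))*b) = 2 - (3*V + (V*1)*b) = 2 - (3*V + V*b) = 2 + (-3*V - V*b) = 2 - 3*V - V*b)
-23*Q(1, -1)² = -23*(2 - 3*1 - 1*1*(-1))² = -23*(2 - 3 + 1)² = -23*0² = -23*0 = 0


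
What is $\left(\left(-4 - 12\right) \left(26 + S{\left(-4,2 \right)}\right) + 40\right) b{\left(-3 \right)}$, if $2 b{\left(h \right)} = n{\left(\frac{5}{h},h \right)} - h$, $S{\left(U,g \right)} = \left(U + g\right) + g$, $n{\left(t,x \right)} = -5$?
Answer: $376$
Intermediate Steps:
$S{\left(U,g \right)} = U + 2 g$
$b{\left(h \right)} = - \frac{5}{2} - \frac{h}{2}$ ($b{\left(h \right)} = \frac{-5 - h}{2} = - \frac{5}{2} - \frac{h}{2}$)
$\left(\left(-4 - 12\right) \left(26 + S{\left(-4,2 \right)}\right) + 40\right) b{\left(-3 \right)} = \left(\left(-4 - 12\right) \left(26 + \left(-4 + 2 \cdot 2\right)\right) + 40\right) \left(- \frac{5}{2} - - \frac{3}{2}\right) = \left(- 16 \left(26 + \left(-4 + 4\right)\right) + 40\right) \left(- \frac{5}{2} + \frac{3}{2}\right) = \left(- 16 \left(26 + 0\right) + 40\right) \left(-1\right) = \left(\left(-16\right) 26 + 40\right) \left(-1\right) = \left(-416 + 40\right) \left(-1\right) = \left(-376\right) \left(-1\right) = 376$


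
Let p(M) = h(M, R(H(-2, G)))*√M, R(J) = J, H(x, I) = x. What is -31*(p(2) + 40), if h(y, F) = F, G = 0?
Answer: -1240 + 62*√2 ≈ -1152.3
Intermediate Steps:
p(M) = -2*√M
-31*(p(2) + 40) = -31*(-2*√2 + 40) = -31*(40 - 2*√2) = -1240 + 62*√2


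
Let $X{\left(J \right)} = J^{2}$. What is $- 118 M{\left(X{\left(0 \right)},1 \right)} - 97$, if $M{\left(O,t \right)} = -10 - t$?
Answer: $1201$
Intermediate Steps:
$- 118 M{\left(X{\left(0 \right)},1 \right)} - 97 = - 118 \left(-10 - 1\right) - 97 = \left(-118\right) \left(-11\right) - 97 = 1298 - 97 = 1201$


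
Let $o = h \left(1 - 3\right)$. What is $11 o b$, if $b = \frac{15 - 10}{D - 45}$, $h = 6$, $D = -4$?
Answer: $\frac{660}{49} \approx 13.469$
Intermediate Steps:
$o = -12$ ($o = 6 \left(1 - 3\right) = 6 \left(-2\right) = -12$)
$b = - \frac{5}{49}$ ($b = \frac{15 - 10}{-4 - 45} = \frac{15 - 10}{-49} = \left(15 - 10\right) \left(- \frac{1}{49}\right) = 5 \left(- \frac{1}{49}\right) = - \frac{5}{49} \approx -0.10204$)
$11 o b = 11 \left(-12\right) \left(- \frac{5}{49}\right) = \left(-132\right) \left(- \frac{5}{49}\right) = \frac{660}{49}$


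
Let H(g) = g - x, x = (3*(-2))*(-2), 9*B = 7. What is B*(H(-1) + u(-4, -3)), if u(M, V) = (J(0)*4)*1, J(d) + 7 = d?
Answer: -287/9 ≈ -31.889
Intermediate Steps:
B = 7/9 (B = (1/9)*7 = 7/9 ≈ 0.77778)
J(d) = -7 + d
u(M, V) = -28 (u(M, V) = ((-7 + 0)*4)*1 = -7*4*1 = -28*1 = -28)
x = 12 (x = -6*(-2) = 12)
H(g) = -12 + g (H(g) = g - 1*12 = g - 12 = -12 + g)
B*(H(-1) + u(-4, -3)) = 7*((-12 - 1) - 28)/9 = 7*(-13 - 28)/9 = (7/9)*(-41) = -287/9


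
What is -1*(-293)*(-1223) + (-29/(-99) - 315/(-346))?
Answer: -12274502887/34254 ≈ -3.5834e+5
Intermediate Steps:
-1*(-293)*(-1223) + (-29/(-99) - 315/(-346)) = 293*(-1223) + (-29*(-1/99) - 315*(-1/346)) = -358339 + (29/99 + 315/346) = -358339 + 41219/34254 = -12274502887/34254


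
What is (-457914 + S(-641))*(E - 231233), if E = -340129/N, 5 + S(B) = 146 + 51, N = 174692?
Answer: 9244816148129265/87346 ≈ 1.0584e+11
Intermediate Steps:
S(B) = 192 (S(B) = -5 + (146 + 51) = -5 + 197 = 192)
E = -340129/174692 ≈ -1.9470
(-457914 + S(-641))*(E - 231233) = (-457914 + 192)*(-340129/174692 - 231233) = -457722*(-40394895365/174692) = 9244816148129265/87346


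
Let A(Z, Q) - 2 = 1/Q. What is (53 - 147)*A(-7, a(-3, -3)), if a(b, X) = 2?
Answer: -235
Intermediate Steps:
A(Z, Q) = 2 + 1/Q
(53 - 147)*A(-7, a(-3, -3)) = (53 - 147)*(2 + 1/2) = -94*(2 + ½) = -94*5/2 = -235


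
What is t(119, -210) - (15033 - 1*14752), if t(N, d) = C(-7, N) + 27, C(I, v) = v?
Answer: -135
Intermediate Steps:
t(N, d) = 27 + N (t(N, d) = N + 27 = 27 + N)
t(119, -210) - (15033 - 1*14752) = (27 + 119) - (15033 - 1*14752) = 146 - (15033 - 14752) = 146 - 1*281 = 146 - 281 = -135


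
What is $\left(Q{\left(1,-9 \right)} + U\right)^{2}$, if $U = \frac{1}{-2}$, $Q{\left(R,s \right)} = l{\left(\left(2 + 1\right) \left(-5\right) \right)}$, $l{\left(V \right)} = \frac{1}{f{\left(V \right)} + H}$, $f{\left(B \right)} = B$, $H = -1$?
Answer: $\frac{81}{256} \approx 0.31641$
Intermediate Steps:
$l{\left(V \right)} = \frac{1}{-1 + V}$ ($l{\left(V \right)} = \frac{1}{V - 1} = \frac{1}{-1 + V}$)
$Q{\left(R,s \right)} = - \frac{1}{16}$ ($Q{\left(R,s \right)} = \frac{1}{-1 + \left(2 + 1\right) \left(-5\right)} = \frac{1}{-1 + 3 \left(-5\right)} = \frac{1}{-1 - 15} = \frac{1}{-16} = - \frac{1}{16}$)
$U = - \frac{1}{2} \approx -0.5$
$\left(Q{\left(1,-9 \right)} + U\right)^{2} = \left(- \frac{1}{16} - \frac{1}{2}\right)^{2} = \left(- \frac{9}{16}\right)^{2} = \frac{81}{256}$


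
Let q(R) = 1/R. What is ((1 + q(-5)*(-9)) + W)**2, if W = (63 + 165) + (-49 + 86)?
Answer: 1792921/25 ≈ 71717.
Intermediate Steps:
W = 265 (W = 228 + 37 = 265)
((1 + q(-5)*(-9)) + W)**2 = ((1 - 9/(-5)) + 265)**2 = ((1 - 1/5*(-9)) + 265)**2 = ((1 + 9/5) + 265)**2 = (14/5 + 265)**2 = (1339/5)**2 = 1792921/25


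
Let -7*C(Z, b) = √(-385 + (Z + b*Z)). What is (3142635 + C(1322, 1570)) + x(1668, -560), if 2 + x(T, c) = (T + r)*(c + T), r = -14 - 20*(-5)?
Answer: 5086065 - √2076477/7 ≈ 5.0859e+6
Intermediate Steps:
r = 86 (r = -14 + 100 = 86)
x(T, c) = -2 + (86 + T)*(T + c) (x(T, c) = -2 + (T + 86)*(c + T) = -2 + (86 + T)*(T + c))
C(Z, b) = -√(-385 + Z + Z*b)/7 (C(Z, b) = -√(-385 + (Z + b*Z))/7 = -√(-385 + (Z + Z*b))/7 = -√(-385 + Z + Z*b)/7)
(3142635 + C(1322, 1570)) + x(1668, -560) = (3142635 - √(-385 + 1322 + 1322*1570)/7) + (-2 + 1668² + 86*1668 + 86*(-560) + 1668*(-560)) = (3142635 - √(-385 + 1322 + 2075540)/7) + (-2 + 2782224 + 143448 - 48160 - 934080) = (3142635 - √2076477/7) + 1943430 = 5086065 - √2076477/7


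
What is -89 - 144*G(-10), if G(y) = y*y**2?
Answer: 143911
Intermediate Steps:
G(y) = y**3
-89 - 144*G(-10) = -89 - 144*(-10)**3 = -89 - 144*(-1000) = -89 + 144000 = 143911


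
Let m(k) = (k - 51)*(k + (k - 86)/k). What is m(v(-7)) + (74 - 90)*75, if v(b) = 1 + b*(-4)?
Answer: -52048/29 ≈ -1794.8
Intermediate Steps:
v(b) = 1 - 4*b
m(k) = (-51 + k)*(k + (-86 + k)/k)
m(v(-7)) + (74 - 90)*75 = (-137 + (1 - 4*(-7))**2 - 50*(1 - 4*(-7)) + 4386/(1 - 4*(-7))) + (74 - 90)*75 = (-137 + (1 + 28)**2 - 50*(1 + 28) + 4386/(1 + 28)) - 16*75 = (-137 + 29**2 - 50*29 + 4386/29) - 1200 = (-137 + 841 - 1450 + 4386*(1/29)) - 1200 = (-137 + 841 - 1450 + 4386/29) - 1200 = -17248/29 - 1200 = -52048/29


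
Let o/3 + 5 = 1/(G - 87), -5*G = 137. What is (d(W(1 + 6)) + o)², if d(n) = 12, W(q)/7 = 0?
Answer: 2996361/327184 ≈ 9.1580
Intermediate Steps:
G = -137/5 (G = -⅕*137 = -137/5 ≈ -27.400)
W(q) = 0 (W(q) = 7*0 = 0)
o = -8595/572 (o = -15 + 3/(-137/5 - 87) = -15 + 3/(-572/5) = -15 + 3*(-5/572) = -15 - 15/572 = -8595/572 ≈ -15.026)
(d(W(1 + 6)) + o)² = (12 - 8595/572)² = (-1731/572)² = 2996361/327184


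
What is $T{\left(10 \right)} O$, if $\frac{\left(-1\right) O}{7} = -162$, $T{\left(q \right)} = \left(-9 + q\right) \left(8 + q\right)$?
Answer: $20412$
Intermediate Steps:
$O = 1134$ ($O = \left(-7\right) \left(-162\right) = 1134$)
$T{\left(10 \right)} O = \left(-72 + 10^{2} - 10\right) 1134 = \left(-72 + 100 - 10\right) 1134 = 18 \cdot 1134 = 20412$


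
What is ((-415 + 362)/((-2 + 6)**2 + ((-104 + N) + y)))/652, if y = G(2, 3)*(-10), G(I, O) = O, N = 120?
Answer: -53/1304 ≈ -0.040644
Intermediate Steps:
y = -30 (y = 3*(-10) = -30)
((-415 + 362)/((-2 + 6)**2 + ((-104 + N) + y)))/652 = ((-415 + 362)/((-2 + 6)**2 + ((-104 + 120) - 30)))/652 = -53/(4**2 + (16 - 30))*(1/652) = -53/(16 - 14)*(1/652) = -53/2*(1/652) = -53*1/2*(1/652) = -53/2*1/652 = -53/1304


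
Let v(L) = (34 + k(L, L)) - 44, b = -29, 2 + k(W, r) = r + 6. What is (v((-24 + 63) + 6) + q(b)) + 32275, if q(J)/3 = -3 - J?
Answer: 32392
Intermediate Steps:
k(W, r) = 4 + r (k(W, r) = -2 + (r + 6) = -2 + (6 + r) = 4 + r)
q(J) = -9 - 3*J (q(J) = 3*(-3 - J) = -9 - 3*J)
v(L) = -6 + L (v(L) = (34 + (4 + L)) - 44 = (38 + L) - 44 = -6 + L)
(v((-24 + 63) + 6) + q(b)) + 32275 = ((-6 + ((-24 + 63) + 6)) + (-9 - 3*(-29))) + 32275 = ((-6 + (39 + 6)) + (-9 + 87)) + 32275 = ((-6 + 45) + 78) + 32275 = (39 + 78) + 32275 = 117 + 32275 = 32392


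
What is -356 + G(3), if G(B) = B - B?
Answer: -356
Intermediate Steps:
G(B) = 0
-356 + G(3) = -356 + 0 = -356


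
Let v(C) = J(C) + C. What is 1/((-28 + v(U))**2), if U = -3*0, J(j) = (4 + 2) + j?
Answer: 1/484 ≈ 0.0020661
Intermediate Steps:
J(j) = 6 + j
U = 0
v(C) = 6 + 2*C (v(C) = (6 + C) + C = 6 + 2*C)
1/((-28 + v(U))**2) = 1/((-28 + (6 + 2*0))**2) = 1/((-28 + (6 + 0))**2) = 1/((-28 + 6)**2) = 1/((-22)**2) = 1/484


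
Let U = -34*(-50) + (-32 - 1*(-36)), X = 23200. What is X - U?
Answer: 21496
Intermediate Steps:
U = 1704 (U = 1700 + (-32 + 36) = 1700 + 4 = 1704)
X - U = 23200 - 1*1704 = 23200 - 1704 = 21496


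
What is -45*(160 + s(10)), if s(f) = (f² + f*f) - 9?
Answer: -15795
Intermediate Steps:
s(f) = -9 + 2*f² (s(f) = (f² + f²) - 9 = 2*f² - 9 = -9 + 2*f²)
-45*(160 + s(10)) = -45*(160 + (-9 + 2*10²)) = -45*(160 + (-9 + 2*100)) = -45*(160 + (-9 + 200)) = -45*(160 + 191) = -45*351 = -15795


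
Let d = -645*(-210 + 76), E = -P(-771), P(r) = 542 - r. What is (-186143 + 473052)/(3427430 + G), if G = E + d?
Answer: 286909/3512547 ≈ 0.081681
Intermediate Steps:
E = -1313 (E = -(542 - 1*(-771)) = -(542 + 771) = -1*1313 = -1313)
d = 86430 (d = -645*(-134) = 86430)
G = 85117 (G = -1313 + 86430 = 85117)
(-186143 + 473052)/(3427430 + G) = (-186143 + 473052)/(3427430 + 85117) = 286909/3512547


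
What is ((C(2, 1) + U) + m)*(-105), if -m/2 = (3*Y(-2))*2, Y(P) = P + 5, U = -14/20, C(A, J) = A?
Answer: 7287/2 ≈ 3643.5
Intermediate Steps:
U = -7/10 (U = -14*1/20 = -7/10 ≈ -0.70000)
Y(P) = 5 + P
m = -36 (m = -2*3*(5 - 2)*2 = -2*3*3*2 = -18*2 = -2*18 = -36)
((C(2, 1) + U) + m)*(-105) = ((2 - 7/10) - 36)*(-105) = (13/10 - 36)*(-105) = -347/10*(-105) = 7287/2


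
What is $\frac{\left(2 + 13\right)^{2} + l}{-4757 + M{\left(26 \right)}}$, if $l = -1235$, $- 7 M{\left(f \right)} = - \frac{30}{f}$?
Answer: $\frac{45955}{216436} \approx 0.21233$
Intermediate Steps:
$M{\left(f \right)} = \frac{30}{7 f}$ ($M{\left(f \right)} = - \frac{\left(-30\right) \frac{1}{f}}{7} = \frac{30}{7 f}$)
$\frac{\left(2 + 13\right)^{2} + l}{-4757 + M{\left(26 \right)}} = \frac{\left(2 + 13\right)^{2} - 1235}{-4757 + \frac{30}{7 \cdot 26}} = \frac{15^{2} - 1235}{-4757 + \frac{30}{7} \cdot \frac{1}{26}} = \frac{225 - 1235}{-4757 + \frac{15}{91}} = - \frac{1010}{- \frac{432872}{91}} = \left(-1010\right) \left(- \frac{91}{432872}\right) = \frac{45955}{216436}$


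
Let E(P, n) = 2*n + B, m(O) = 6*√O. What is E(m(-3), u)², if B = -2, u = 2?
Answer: 4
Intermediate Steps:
E(P, n) = -2 + 2*n (E(P, n) = 2*n - 2 = -2 + 2*n)
E(m(-3), u)² = (-2 + 2*2)² = (-2 + 4)² = 2² = 4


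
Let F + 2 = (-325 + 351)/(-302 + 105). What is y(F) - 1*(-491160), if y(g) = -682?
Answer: 490478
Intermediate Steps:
F = -420/197 (F = -2 + (-325 + 351)/(-302 + 105) = -2 + 26/(-197) = -2 + 26*(-1/197) = -2 - 26/197 = -420/197 ≈ -2.1320)
y(F) - 1*(-491160) = -682 - 1*(-491160) = -682 + 491160 = 490478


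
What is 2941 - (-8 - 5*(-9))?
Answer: 2904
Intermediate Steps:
2941 - (-8 - 5*(-9)) = 2941 - (-8 + 45) = 2941 - 1*37 = 2941 - 37 = 2904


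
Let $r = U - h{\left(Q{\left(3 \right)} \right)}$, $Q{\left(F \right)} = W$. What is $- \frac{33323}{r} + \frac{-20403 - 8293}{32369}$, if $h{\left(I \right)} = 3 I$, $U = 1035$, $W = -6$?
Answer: $- \frac{1108849075}{34084557} \approx -32.532$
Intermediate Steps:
$Q{\left(F \right)} = -6$
$r = 1053$ ($r = 1035 - 3 \left(-6\right) = 1035 - -18 = 1035 + 18 = 1053$)
$- \frac{33323}{r} + \frac{-20403 - 8293}{32369} = - \frac{33323}{1053} + \frac{-20403 - 8293}{32369} = \left(-33323\right) \frac{1}{1053} - \frac{28696}{32369} = - \frac{33323}{1053} - \frac{28696}{32369} = - \frac{1108849075}{34084557}$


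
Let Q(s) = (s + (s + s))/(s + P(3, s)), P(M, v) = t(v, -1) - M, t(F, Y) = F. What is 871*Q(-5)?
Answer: 1005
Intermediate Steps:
P(M, v) = v - M
Q(s) = 3*s/(-3 + 2*s) (Q(s) = (s + (s + s))/(s + (s - 1*3)) = (s + 2*s)/(s + (s - 3)) = (3*s)/(s + (-3 + s)) = (3*s)/(-3 + 2*s) = 3*s/(-3 + 2*s))
871*Q(-5) = 871*(3*(-5)/(-3 + 2*(-5))) = 871*(3*(-5)/(-3 - 10)) = 871*(3*(-5)/(-13)) = 871*(3*(-5)*(-1/13)) = 871*(15/13) = 1005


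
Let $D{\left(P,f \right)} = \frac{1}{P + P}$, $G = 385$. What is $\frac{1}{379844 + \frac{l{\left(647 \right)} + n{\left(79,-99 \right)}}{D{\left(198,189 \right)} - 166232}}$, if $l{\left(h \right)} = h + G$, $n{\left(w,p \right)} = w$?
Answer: $\frac{65827871}{25004321392168} \approx 2.6327 \cdot 10^{-6}$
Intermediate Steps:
$D{\left(P,f \right)} = \frac{1}{2 P}$
$l{\left(h \right)} = 385 + h$ ($l{\left(h \right)} = h + 385 = 385 + h$)
$\frac{1}{379844 + \frac{l{\left(647 \right)} + n{\left(79,-99 \right)}}{D{\left(198,189 \right)} - 166232}} = \frac{1}{379844 + \frac{\left(385 + 647\right) + 79}{\frac{1}{2 \cdot 198} - 166232}} = \frac{1}{379844 + \frac{1032 + 79}{\frac{1}{2} \cdot \frac{1}{198} - 166232}} = \frac{1}{379844 + \frac{1111}{\frac{1}{396} - 166232}} = \frac{1}{379844 + \frac{1111}{- \frac{65827871}{396}}} = \frac{1}{379844 + 1111 \left(- \frac{396}{65827871}\right)} = \frac{1}{379844 - \frac{439956}{65827871}} = \frac{1}{\frac{25004321392168}{65827871}} = \frac{65827871}{25004321392168}$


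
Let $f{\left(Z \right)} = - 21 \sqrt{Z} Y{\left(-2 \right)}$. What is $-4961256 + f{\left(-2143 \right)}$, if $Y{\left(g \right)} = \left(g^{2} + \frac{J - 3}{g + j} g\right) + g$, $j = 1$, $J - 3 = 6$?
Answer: $-4961256 - 294 i \sqrt{2143} \approx -4.9613 \cdot 10^{6} - 13610.0 i$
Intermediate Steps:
$J = 9$ ($J = 3 + 6 = 9$)
$Y{\left(g \right)} = g + g^{2} + \frac{6 g}{1 + g}$ ($Y{\left(g \right)} = \left(g^{2} + \frac{9 - 3}{g + 1} g\right) + g = \left(g^{2} + \frac{6}{1 + g} g\right) + g = \left(g^{2} + \frac{6 g}{1 + g}\right) + g = g + g^{2} + \frac{6 g}{1 + g}$)
$f{\left(Z \right)} = - 294 \sqrt{Z}$ ($f{\left(Z \right)} = - 21 \sqrt{Z} \left(- \frac{2 \left(7 + \left(-2\right)^{2} + 2 \left(-2\right)\right)}{1 - 2}\right) = - 21 \sqrt{Z} \left(- \frac{2 \left(7 + 4 - 4\right)}{-1}\right) = - 21 \sqrt{Z} \left(\left(-2\right) \left(-1\right) 7\right) = - 21 \sqrt{Z} 14 = - 294 \sqrt{Z}$)
$-4961256 + f{\left(-2143 \right)} = -4961256 - 294 \sqrt{-2143} = -4961256 - 294 i \sqrt{2143}$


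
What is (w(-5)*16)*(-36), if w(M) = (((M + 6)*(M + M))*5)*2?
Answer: 57600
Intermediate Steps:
w(M) = 20*M*(6 + M) (w(M) = (((6 + M)*(2*M))*5)*2 = ((2*M*(6 + M))*5)*2 = (10*M*(6 + M))*2 = 20*M*(6 + M))
(w(-5)*16)*(-36) = ((20*(-5)*(6 - 5))*16)*(-36) = ((20*(-5)*1)*16)*(-36) = -100*16*(-36) = -1600*(-36) = 57600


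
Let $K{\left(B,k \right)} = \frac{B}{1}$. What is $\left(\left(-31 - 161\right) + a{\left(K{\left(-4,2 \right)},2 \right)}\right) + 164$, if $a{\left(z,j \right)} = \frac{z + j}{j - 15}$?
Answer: $- \frac{362}{13} \approx -27.846$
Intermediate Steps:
$K{\left(B,k \right)} = B$ ($K{\left(B,k \right)} = B 1 = B$)
$a{\left(z,j \right)} = \frac{j + z}{-15 + j}$
$\left(\left(-31 - 161\right) + a{\left(K{\left(-4,2 \right)},2 \right)}\right) + 164 = \left(\left(-31 - 161\right) + \frac{2 - 4}{-15 + 2}\right) + 164 = \left(\left(-31 - 161\right) + \frac{1}{-13} \left(-2\right)\right) + 164 = \left(-192 - - \frac{2}{13}\right) + 164 = \left(-192 + \frac{2}{13}\right) + 164 = - \frac{2494}{13} + 164 = - \frac{362}{13}$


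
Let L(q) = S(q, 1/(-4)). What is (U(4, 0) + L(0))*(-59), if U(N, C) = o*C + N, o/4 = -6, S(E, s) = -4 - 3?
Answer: 177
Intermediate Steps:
S(E, s) = -7
o = -24 (o = 4*(-6) = -24)
U(N, C) = N - 24*C (U(N, C) = -24*C + N = N - 24*C)
L(q) = -7
(U(4, 0) + L(0))*(-59) = ((4 - 24*0) - 7)*(-59) = ((4 + 0) - 7)*(-59) = (4 - 7)*(-59) = -3*(-59) = 177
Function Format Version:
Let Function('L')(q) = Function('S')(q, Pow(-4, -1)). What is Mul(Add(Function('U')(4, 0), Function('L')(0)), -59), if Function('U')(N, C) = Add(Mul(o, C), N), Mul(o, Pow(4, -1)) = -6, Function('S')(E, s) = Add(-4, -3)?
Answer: 177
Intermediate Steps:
Function('S')(E, s) = -7
o = -24 (o = Mul(4, -6) = -24)
Function('U')(N, C) = Add(N, Mul(-24, C)) (Function('U')(N, C) = Add(Mul(-24, C), N) = Add(N, Mul(-24, C)))
Function('L')(q) = -7
Mul(Add(Function('U')(4, 0), Function('L')(0)), -59) = Mul(Add(Add(4, Mul(-24, 0)), -7), -59) = Mul(Add(Add(4, 0), -7), -59) = Mul(Add(4, -7), -59) = Mul(-3, -59) = 177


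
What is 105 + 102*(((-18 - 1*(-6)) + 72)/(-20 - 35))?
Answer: -69/11 ≈ -6.2727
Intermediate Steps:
105 + 102*(((-18 - 1*(-6)) + 72)/(-20 - 35)) = 105 + 102*(((-18 + 6) + 72)/(-55)) = 105 + 102*((-12 + 72)*(-1/55)) = 105 + 102*(60*(-1/55)) = 105 + 102*(-12/11) = 105 - 1224/11 = -69/11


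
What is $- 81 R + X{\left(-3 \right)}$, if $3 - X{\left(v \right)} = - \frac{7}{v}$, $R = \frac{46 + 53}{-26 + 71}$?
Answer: $- \frac{2663}{15} \approx -177.53$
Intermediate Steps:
$R = \frac{11}{5}$ ($R = \frac{99}{45} = 99 \cdot \frac{1}{45} = \frac{11}{5} \approx 2.2$)
$X{\left(v \right)} = 3 + \frac{7}{v}$ ($X{\left(v \right)} = 3 - - \frac{7}{v} = 3 + \frac{7}{v}$)
$- 81 R + X{\left(-3 \right)} = \left(-81\right) \frac{11}{5} + \left(3 + \frac{7}{-3}\right) = - \frac{891}{5} + \left(3 + 7 \left(- \frac{1}{3}\right)\right) = - \frac{891}{5} + \left(3 - \frac{7}{3}\right) = - \frac{891}{5} + \frac{2}{3} = - \frac{2663}{15}$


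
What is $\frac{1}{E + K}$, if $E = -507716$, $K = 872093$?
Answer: $\frac{1}{364377} \approx 2.7444 \cdot 10^{-6}$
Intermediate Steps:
$\frac{1}{E + K} = \frac{1}{-507716 + 872093} = \frac{1}{364377}$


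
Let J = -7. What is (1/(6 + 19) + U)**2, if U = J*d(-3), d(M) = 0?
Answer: 1/625 ≈ 0.0016000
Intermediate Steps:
U = 0 (U = -7*0 = 0)
(1/(6 + 19) + U)**2 = (1/(6 + 19) + 0)**2 = (1/25 + 0)**2 = (1/25)**2 = 1/625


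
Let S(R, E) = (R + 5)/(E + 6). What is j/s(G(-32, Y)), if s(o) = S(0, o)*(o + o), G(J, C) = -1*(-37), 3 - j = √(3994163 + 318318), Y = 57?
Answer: 129/370 - 43*√4312481/370 ≈ -240.99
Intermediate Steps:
S(R, E) = (5 + R)/(6 + E)
j = 3 - √4312481 (j = 3 - √(3994163 + 318318) = 3 - √4312481 ≈ -2073.7)
G(J, C) = 37
s(o) = 10*o/(6 + o) (s(o) = ((5 + 0)/(6 + o))*(o + o) = (5/(6 + o))*(2*o) = 10*o/(6 + o))
j/s(G(-32, Y)) = (3 - √4312481)/((10*37/(6 + 37))) = (3 - √4312481)/((10*37/43)) = (3 - √4312481)/((10*37*(1/43))) = (3 - √4312481)/(370/43) = (3 - √4312481)*(43/370) = 129/370 - 43*√4312481/370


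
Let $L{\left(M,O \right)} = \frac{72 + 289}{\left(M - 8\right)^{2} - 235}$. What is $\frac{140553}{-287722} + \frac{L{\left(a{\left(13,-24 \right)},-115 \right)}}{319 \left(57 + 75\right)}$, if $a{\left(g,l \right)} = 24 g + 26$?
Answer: $- \frac{321561727065409}{658259860531020} \approx -0.4885$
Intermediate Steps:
$a{\left(g,l \right)} = 26 + 24 g$
$L{\left(M,O \right)} = \frac{361}{-235 + \left(-8 + M\right)^{2}}$ ($L{\left(M,O \right)} = \frac{361}{\left(-8 + M\right)^{2} - 235} = \frac{361}{-235 + \left(-8 + M\right)^{2}}$)
$\frac{140553}{-287722} + \frac{L{\left(a{\left(13,-24 \right)},-115 \right)}}{319 \left(57 + 75\right)} = \frac{140553}{-287722} + \frac{361 \frac{1}{-235 + \left(-8 + \left(26 + 24 \cdot 13\right)\right)^{2}}}{319 \left(57 + 75\right)} = 140553 \left(- \frac{1}{287722}\right) + \frac{361 \frac{1}{-235 + \left(-8 + \left(26 + 312\right)\right)^{2}}}{319 \cdot 132} = - \frac{140553}{287722} + \frac{361 \frac{1}{-235 + \left(-8 + 338\right)^{2}}}{42108} = - \frac{140553}{287722} + \frac{361}{-235 + 330^{2}} \cdot \frac{1}{42108} = - \frac{140553}{287722} + \frac{361}{-235 + 108900} \cdot \frac{1}{42108} = - \frac{140553}{287722} + \frac{361}{108665} \cdot \frac{1}{42108} = - \frac{140553}{287722} + \frac{361}{4575665820} = - \frac{321561727065409}{658259860531020}$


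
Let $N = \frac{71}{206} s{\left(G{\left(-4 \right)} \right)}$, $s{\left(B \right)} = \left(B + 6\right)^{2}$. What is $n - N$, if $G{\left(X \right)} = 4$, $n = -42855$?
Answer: $- \frac{4417615}{103} \approx -42889.0$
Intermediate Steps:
$s{\left(B \right)} = \left(6 + B\right)^{2}$
$N = \frac{3550}{103}$ ($N = \frac{71}{206} \left(6 + 4\right)^{2} = 71 \cdot \frac{1}{206} \cdot 10^{2} = \frac{71}{206} \cdot 100 = \frac{3550}{103} \approx 34.466$)
$n - N = -42855 - \frac{3550}{103} = - \frac{4417615}{103}$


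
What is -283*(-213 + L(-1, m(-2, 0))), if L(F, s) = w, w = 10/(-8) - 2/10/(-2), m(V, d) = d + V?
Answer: 1212089/20 ≈ 60604.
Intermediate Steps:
m(V, d) = V + d
w = -23/20 (w = 10*(-1/8) - 2*1/10*(-1/2) = -5/4 - 1/5*(-1/2) = -5/4 + 1/10 = -23/20 ≈ -1.1500)
L(F, s) = -23/20
-283*(-213 + L(-1, m(-2, 0))) = -283*(-213 - 23/20) = -283*(-4283/20) = 1212089/20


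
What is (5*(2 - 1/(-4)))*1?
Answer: 45/4 ≈ 11.250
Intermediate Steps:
(5*(2 - 1/(-4)))*1 = (5*(2 - 1*(-1/4)))*1 = (5*(2 + 1/4))*1 = (5*(9/4))*1 = (45/4)*1 = 45/4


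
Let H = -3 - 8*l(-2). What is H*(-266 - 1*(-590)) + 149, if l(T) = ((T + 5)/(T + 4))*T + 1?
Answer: 4361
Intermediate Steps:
l(T) = 1 + T*(5 + T)/(4 + T) (l(T) = ((5 + T)/(4 + T))*T + 1 = T*(5 + T)/(4 + T) + 1 = 1 + T*(5 + T)/(4 + T))
H = 13 (H = -3 - 8*(4 + (-2)² + 6*(-2))/(4 - 2) = -3 - 8*(4 + 4 - 12)/2 = -3 - 4*(-4) = -3 - 8*(-2) = -3 + 16 = 13)
H*(-266 - 1*(-590)) + 149 = 13*(-266 - 1*(-590)) + 149 = 13*(-266 + 590) + 149 = 13*324 + 149 = 4212 + 149 = 4361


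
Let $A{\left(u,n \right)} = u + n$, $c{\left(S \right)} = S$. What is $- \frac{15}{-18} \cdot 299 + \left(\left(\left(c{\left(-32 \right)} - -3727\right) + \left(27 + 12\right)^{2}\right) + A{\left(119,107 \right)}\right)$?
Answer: $\frac{34147}{6} \approx 5691.2$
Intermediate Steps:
$A{\left(u,n \right)} = n + u$
$- \frac{15}{-18} \cdot 299 + \left(\left(\left(c{\left(-32 \right)} - -3727\right) + \left(27 + 12\right)^{2}\right) + A{\left(119,107 \right)}\right) = - \frac{15}{-18} \cdot 299 + \left(\left(\left(-32 - -3727\right) + \left(27 + 12\right)^{2}\right) + \left(107 + 119\right)\right) = \left(-15\right) \left(- \frac{1}{18}\right) 299 + \left(\left(\left(-32 + 3727\right) + 39^{2}\right) + 226\right) = \frac{5}{6} \cdot 299 + \left(\left(3695 + 1521\right) + 226\right) = \frac{1495}{6} + \left(5216 + 226\right) = \frac{1495}{6} + 5442 = \frac{34147}{6}$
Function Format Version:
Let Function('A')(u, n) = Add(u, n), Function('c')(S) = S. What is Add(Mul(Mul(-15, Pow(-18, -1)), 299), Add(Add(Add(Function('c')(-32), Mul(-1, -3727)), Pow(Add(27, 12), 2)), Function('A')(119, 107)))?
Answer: Rational(34147, 6) ≈ 5691.2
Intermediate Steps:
Function('A')(u, n) = Add(n, u)
Add(Mul(Mul(-15, Pow(-18, -1)), 299), Add(Add(Add(Function('c')(-32), Mul(-1, -3727)), Pow(Add(27, 12), 2)), Function('A')(119, 107))) = Add(Mul(Mul(-15, Pow(-18, -1)), 299), Add(Add(Add(-32, Mul(-1, -3727)), Pow(Add(27, 12), 2)), Add(107, 119))) = Add(Mul(Mul(-15, Rational(-1, 18)), 299), Add(Add(Add(-32, 3727), Pow(39, 2)), 226)) = Add(Mul(Rational(5, 6), 299), Add(Add(3695, 1521), 226)) = Add(Rational(1495, 6), Add(5216, 226)) = Add(Rational(1495, 6), 5442) = Rational(34147, 6)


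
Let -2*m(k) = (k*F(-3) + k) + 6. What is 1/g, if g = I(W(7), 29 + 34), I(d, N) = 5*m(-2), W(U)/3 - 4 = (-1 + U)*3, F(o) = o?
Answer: -1/25 ≈ -0.040000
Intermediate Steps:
W(U) = 3 + 9*U (W(U) = 12 + 3*((-1 + U)*3) = 12 + 3*(-3 + 3*U) = 12 + (-9 + 9*U) = 3 + 9*U)
m(k) = -3 + k (m(k) = -((k*(-3) + k) + 6)/2 = -((-3*k + k) + 6)/2 = -(-2*k + 6)/2 = -(6 - 2*k)/2 = -3 + k)
I(d, N) = -25 (I(d, N) = 5*(-3 - 2) = 5*(-5) = -25)
g = -25
1/g = 1/(-25) = -1/25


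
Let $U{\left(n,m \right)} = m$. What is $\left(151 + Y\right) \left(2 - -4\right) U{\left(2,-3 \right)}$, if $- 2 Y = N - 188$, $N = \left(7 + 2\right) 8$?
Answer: $-3762$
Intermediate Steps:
$N = 72$ ($N = 9 \cdot 8 = 72$)
$Y = 58$ ($Y = - \frac{72 - 188}{2} = \left(- \frac{1}{2}\right) \left(-116\right) = 58$)
$\left(151 + Y\right) \left(2 - -4\right) U{\left(2,-3 \right)} = \left(151 + 58\right) \left(2 - -4\right) \left(-3\right) = 209 \left(2 + 4\right) \left(-3\right) = 209 \cdot 6 \left(-3\right) = 209 \left(-18\right) = -3762$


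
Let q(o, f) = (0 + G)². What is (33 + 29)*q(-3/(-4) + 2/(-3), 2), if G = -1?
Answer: 62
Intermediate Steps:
q(o, f) = 1 (q(o, f) = (0 - 1)² = (-1)² = 1)
(33 + 29)*q(-3/(-4) + 2/(-3), 2) = (33 + 29)*1 = 62*1 = 62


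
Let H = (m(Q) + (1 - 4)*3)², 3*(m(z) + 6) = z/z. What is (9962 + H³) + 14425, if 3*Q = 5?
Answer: 7274091979/729 ≈ 9.9782e+6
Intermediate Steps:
Q = 5/3 (Q = (⅓)*5 = 5/3 ≈ 1.6667)
m(z) = -17/3 (m(z) = -6 + (z/z)/3 = -6 + (⅓)*1 = -6 + ⅓ = -17/3)
H = 1936/9 (H = (-17/3 + (1 - 4)*3)² = (-17/3 - 3*3)² = (-17/3 - 9)² = (-44/3)² = 1936/9 ≈ 215.11)
(9962 + H³) + 14425 = (9962 + (1936/9)³) + 14425 = (9962 + 7256313856/729) + 14425 = 7263576154/729 + 14425 = 7274091979/729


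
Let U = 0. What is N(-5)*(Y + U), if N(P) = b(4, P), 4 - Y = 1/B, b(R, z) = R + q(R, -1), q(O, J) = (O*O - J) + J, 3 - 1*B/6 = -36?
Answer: 9350/117 ≈ 79.915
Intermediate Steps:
B = 234 (B = 18 - 6*(-36) = 18 + 216 = 234)
q(O, J) = O² (q(O, J) = (O² - J) + J = O²)
b(R, z) = R + R²
Y = 935/234 (Y = 4 - 1/234 = 935/234 ≈ 3.9957)
N(P) = 20 (N(P) = 4*(1 + 4) = 4*5 = 20)
N(-5)*(Y + U) = 20*(935/234 + 0) = 20*(935/234) = 9350/117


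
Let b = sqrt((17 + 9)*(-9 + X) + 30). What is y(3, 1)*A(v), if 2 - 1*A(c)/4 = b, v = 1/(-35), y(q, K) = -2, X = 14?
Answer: -16 + 32*sqrt(10) ≈ 85.193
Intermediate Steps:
b = 4*sqrt(10) (b = sqrt((17 + 9)*(-9 + 14) + 30) = sqrt(26*5 + 30) = sqrt(130 + 30) = sqrt(160) = 4*sqrt(10) ≈ 12.649)
v = -1/35 ≈ -0.028571
A(c) = 8 - 16*sqrt(10)
y(3, 1)*A(v) = -2*(8 - 16*sqrt(10)) = -16 + 32*sqrt(10)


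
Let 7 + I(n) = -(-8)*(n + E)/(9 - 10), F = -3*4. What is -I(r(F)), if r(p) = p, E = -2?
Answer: -105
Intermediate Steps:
F = -12
I(n) = 9 - 8*n (I(n) = -7 - (-8)*(n - 2)/(9 - 10) = -7 - (-8)*(-2 + n)/(-1) = -7 - (-8)*(-2 + n)*(-1) = -7 - (-8)*(2 - n) = -7 - (-16 + 8*n) = -7 + (16 - 8*n) = 9 - 8*n)
-I(r(F)) = -(9 - 8*(-12)) = -(9 + 96) = -1*105 = -105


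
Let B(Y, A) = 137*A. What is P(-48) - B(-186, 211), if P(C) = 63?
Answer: -28844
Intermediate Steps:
P(-48) - B(-186, 211) = 63 - 137*211 = 63 - 1*28907 = 63 - 28907 = -28844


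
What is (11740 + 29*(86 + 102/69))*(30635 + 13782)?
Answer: 14585121456/23 ≈ 6.3414e+8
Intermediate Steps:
(11740 + 29*(86 + 102/69))*(30635 + 13782) = (11740 + 29*(86 + 102*(1/69)))*44417 = (11740 + 29*(86 + 34/23))*44417 = (11740 + 29*(2012/23))*44417 = (11740 + 58348/23)*44417 = (328368/23)*44417 = 14585121456/23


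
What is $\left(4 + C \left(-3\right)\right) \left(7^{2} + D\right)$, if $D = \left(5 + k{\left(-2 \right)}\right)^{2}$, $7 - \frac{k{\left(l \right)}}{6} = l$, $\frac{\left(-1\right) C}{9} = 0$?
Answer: $14120$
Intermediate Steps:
$C = 0$ ($C = \left(-9\right) 0 = 0$)
$k{\left(l \right)} = 42 - 6 l$
$D = 3481$ ($D = \left(5 + \left(42 - -12\right)\right)^{2} = \left(5 + \left(42 + 12\right)\right)^{2} = \left(5 + 54\right)^{2} = 59^{2} = 3481$)
$\left(4 + C \left(-3\right)\right) \left(7^{2} + D\right) = \left(4 + 0 \left(-3\right)\right) \left(7^{2} + 3481\right) = \left(4 + 0\right) \left(49 + 3481\right) = 4 \cdot 3530 = 14120$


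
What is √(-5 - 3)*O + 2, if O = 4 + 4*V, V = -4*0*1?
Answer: 2 + 8*I*√2 ≈ 2.0 + 11.314*I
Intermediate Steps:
V = 0 (V = 0*1 = 0)
O = 4 (O = 4 + 4*0 = 4 + 0 = 4)
√(-5 - 3)*O + 2 = √(-5 - 3)*4 + 2 = √(-8)*4 + 2 = (2*I*√2)*4 + 2 = 8*I*√2 + 2 = 2 + 8*I*√2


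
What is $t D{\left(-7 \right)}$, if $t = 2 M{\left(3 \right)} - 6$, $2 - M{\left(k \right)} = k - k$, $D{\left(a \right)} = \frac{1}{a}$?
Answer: $\frac{2}{7} \approx 0.28571$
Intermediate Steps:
$M{\left(k \right)} = 2$ ($M{\left(k \right)} = 2 - \left(k - k\right) = 2 - 0 = 2 + 0 = 2$)
$t = -2$ ($t = 2 \cdot 2 - 6 = 4 - 6 = -2$)
$t D{\left(-7 \right)} = - \frac{2}{-7} = \left(-2\right) \left(- \frac{1}{7}\right) = \frac{2}{7}$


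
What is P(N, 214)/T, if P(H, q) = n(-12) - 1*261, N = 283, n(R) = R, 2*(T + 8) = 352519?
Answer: -182/117501 ≈ -0.0015489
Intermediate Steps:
T = 352503/2 (T = -8 + (½)*352519 = -8 + 352519/2 = 352503/2 ≈ 1.7625e+5)
P(H, q) = -273 (P(H, q) = -12 - 1*261 = -12 - 261 = -273)
P(N, 214)/T = -273/352503/2 = -273*2/352503 = -182/117501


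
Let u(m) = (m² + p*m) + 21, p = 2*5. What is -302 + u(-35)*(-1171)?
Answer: -1049518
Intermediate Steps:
p = 10
u(m) = 21 + m² + 10*m (u(m) = (m² + 10*m) + 21 = 21 + m² + 10*m)
-302 + u(-35)*(-1171) = -302 + (21 + (-35)² + 10*(-35))*(-1171) = -302 + (21 + 1225 - 350)*(-1171) = -302 + 896*(-1171) = -302 - 1049216 = -1049518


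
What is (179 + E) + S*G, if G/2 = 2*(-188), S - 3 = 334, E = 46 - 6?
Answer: -253205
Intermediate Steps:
E = 40
S = 337 (S = 3 + 334 = 337)
G = -752 (G = 2*(2*(-188)) = 2*(-376) = -752)
(179 + E) + S*G = (179 + 40) + 337*(-752) = 219 - 253424 = -253205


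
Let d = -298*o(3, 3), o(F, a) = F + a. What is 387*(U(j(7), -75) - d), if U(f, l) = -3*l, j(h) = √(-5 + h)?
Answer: 779031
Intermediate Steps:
d = -1788 (d = -298*(3 + 3) = -298*6 = -1788)
387*(U(j(7), -75) - d) = 387*(-3*(-75) - 1*(-1788)) = 387*(225 + 1788) = 387*2013 = 779031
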